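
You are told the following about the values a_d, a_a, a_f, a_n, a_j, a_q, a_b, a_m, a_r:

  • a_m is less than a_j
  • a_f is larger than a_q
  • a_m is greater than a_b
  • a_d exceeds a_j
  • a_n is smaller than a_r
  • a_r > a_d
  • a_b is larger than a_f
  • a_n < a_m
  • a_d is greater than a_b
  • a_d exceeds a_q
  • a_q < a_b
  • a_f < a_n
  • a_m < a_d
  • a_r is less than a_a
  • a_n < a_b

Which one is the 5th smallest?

The consecutive relations fix a unique order: a_q < a_f < a_n < a_b < a_m < a_j < a_d < a_r < a_a.
Counting 5 from the smallest end gives a_m.

a_m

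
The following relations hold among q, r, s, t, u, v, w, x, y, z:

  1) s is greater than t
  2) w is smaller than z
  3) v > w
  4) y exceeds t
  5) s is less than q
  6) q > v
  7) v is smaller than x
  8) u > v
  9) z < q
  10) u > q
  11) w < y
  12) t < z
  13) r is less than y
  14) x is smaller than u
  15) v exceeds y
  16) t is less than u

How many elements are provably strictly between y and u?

Chaining upward from y reaches: v, x, q.
Chaining downward from u reaches: t, w, r, z, v, x, s, q.
Strictly between y and u are those in both lists: v, x, q — 3 elements.

3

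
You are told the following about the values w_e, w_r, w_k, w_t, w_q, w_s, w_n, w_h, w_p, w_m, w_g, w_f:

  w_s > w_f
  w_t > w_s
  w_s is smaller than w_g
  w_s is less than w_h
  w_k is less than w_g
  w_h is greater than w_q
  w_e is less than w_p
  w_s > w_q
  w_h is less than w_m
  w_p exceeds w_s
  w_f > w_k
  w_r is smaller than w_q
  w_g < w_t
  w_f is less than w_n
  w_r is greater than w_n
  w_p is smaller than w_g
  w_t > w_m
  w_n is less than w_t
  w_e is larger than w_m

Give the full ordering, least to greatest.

w_k < w_f < w_n < w_r < w_q < w_s < w_h < w_m < w_e < w_p < w_g < w_t

The consecutive links are each given: w_k < w_f; w_f < w_n; w_n < w_r; w_r < w_q; w_q < w_s; w_s < w_h; w_h < w_m; w_m < w_e; w_e < w_p; w_p < w_g; w_g < w_t.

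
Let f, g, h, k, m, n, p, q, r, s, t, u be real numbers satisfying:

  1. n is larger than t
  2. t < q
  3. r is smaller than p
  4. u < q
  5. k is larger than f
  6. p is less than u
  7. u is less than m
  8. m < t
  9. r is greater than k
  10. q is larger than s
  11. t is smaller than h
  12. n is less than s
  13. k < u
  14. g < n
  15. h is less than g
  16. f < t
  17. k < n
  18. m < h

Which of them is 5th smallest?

Piecing the relations together gives one ordering: f < k < r < p < u < m < t < h < g < n < s < q.
Counting 5 from the smallest end gives u.

u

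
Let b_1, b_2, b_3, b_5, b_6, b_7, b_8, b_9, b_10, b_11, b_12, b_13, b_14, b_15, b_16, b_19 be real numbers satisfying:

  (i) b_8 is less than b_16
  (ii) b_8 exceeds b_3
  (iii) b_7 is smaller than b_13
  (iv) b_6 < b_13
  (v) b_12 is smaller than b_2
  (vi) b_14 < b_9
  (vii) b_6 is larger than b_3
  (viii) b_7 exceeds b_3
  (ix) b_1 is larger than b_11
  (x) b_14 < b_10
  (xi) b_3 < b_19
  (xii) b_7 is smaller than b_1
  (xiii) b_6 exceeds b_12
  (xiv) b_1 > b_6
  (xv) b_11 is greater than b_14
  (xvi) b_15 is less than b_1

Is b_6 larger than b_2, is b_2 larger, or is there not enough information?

undetermined

Following every chain through b_2: below b_2 we get b_12.
b_6 is not reached, and no chain runs the other way from b_6 to b_2.
So the given relations leave the order of b_2 and b_6 undetermined.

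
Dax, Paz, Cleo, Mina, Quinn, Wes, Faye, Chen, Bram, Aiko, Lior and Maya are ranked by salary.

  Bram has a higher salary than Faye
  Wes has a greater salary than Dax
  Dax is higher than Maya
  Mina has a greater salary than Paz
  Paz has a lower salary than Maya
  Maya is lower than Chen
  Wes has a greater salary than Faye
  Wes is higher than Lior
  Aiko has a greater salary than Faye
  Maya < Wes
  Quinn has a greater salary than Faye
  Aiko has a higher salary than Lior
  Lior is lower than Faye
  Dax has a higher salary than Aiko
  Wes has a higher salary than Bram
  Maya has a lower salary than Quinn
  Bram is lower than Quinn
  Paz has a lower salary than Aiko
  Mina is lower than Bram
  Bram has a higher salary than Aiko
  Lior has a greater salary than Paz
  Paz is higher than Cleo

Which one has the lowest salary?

Paz is not least since Cleo < Paz; Mina is not least since Paz < Mina; Lior is not least since Paz < Lior; Maya is not least since Paz < Maya; Faye is not least since Lior < Faye; Aiko is not least since Paz < Aiko; Chen is not least since Maya < Chen; Dax is not least since Aiko < Dax; Bram is not least since Faye < Bram; Quinn is not least since Faye < Quinn; Wes is not least since Bram < Wes.
Only Cleo has nothing below it, so Cleo is the lowest salary.

Cleo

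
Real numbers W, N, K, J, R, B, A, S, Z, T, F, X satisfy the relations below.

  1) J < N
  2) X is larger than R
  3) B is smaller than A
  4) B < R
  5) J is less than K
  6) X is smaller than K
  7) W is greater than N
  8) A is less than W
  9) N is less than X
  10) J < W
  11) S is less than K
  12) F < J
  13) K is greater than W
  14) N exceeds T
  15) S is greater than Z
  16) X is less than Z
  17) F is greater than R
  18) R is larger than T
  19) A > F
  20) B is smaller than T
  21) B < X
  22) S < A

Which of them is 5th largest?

Chaining the given pairs: B < T < R < F < J < N < X < Z < S < A < W < K.
The 5th largest is Z.

Z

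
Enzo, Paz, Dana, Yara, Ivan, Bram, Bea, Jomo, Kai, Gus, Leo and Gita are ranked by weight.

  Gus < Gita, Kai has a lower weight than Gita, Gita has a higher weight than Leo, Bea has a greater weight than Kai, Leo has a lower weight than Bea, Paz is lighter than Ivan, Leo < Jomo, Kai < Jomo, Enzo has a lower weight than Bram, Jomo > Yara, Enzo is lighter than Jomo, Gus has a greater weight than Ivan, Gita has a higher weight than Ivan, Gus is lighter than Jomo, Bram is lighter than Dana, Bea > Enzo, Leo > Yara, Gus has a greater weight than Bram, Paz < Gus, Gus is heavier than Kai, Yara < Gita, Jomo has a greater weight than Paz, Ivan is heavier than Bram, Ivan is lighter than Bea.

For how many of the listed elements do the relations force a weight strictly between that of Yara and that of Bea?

The relations place Yara below Bea. An element lies strictly between them when it is forced above Yara and also forced below Bea.
Above Yara: {Leo, Jomo, Gita}. Below Bea: {Paz, Enzo, Bram, Ivan, Kai, Leo}.
Intersection: {Leo} — 1.

1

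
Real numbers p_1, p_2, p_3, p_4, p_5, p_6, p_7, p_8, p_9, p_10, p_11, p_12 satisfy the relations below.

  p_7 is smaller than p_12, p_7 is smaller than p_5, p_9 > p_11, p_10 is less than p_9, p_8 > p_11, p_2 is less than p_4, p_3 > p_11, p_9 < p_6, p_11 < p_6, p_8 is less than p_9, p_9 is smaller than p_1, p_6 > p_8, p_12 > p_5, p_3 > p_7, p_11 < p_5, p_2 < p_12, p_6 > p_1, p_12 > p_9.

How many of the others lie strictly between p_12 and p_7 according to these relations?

The relations place p_7 below p_12. An element lies strictly between them when it is forced above p_7 and also forced below p_12.
Above p_7: {p_3, p_5}. Below p_12: {p_10, p_2, p_11, p_8, p_9, p_5}.
Intersection: {p_5} — 1.

1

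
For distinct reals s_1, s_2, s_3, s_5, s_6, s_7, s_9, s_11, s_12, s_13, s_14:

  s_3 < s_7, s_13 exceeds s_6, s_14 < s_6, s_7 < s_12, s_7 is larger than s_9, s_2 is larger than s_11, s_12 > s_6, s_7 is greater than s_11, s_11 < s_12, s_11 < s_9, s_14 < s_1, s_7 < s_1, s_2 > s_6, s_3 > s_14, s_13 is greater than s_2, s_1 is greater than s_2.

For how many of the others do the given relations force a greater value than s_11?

6

The elements the relations force above s_11 are s_9, s_2, s_7, s_12, s_1, s_13 — no chain reaches any other.
That is 6.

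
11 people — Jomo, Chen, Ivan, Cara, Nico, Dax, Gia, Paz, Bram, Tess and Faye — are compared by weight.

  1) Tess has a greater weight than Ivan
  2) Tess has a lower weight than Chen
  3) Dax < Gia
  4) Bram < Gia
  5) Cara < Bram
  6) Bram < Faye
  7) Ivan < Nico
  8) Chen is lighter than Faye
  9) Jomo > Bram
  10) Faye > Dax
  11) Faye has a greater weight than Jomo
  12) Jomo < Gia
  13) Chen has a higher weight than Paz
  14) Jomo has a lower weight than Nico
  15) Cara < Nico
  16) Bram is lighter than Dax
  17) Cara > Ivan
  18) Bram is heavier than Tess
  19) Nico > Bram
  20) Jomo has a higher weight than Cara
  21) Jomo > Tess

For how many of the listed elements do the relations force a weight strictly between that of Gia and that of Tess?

Chaining upward from Tess reaches: Chen, Bram, Dax, Jomo, Faye, Nico.
Chaining downward from Gia reaches: Ivan, Cara, Bram, Dax, Jomo.
Strictly between Tess and Gia are those in both lists: Bram, Dax, Jomo — 3 elements.

3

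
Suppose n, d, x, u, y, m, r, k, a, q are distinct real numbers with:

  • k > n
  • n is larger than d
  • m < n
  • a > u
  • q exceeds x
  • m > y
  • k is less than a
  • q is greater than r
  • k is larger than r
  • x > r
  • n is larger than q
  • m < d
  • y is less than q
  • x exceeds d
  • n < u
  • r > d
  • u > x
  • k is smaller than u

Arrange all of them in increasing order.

y < m < d < r < x < q < n < k < u < a

Each adjacent pair is fixed by a given relation: y < m; m < d; d < r; r < x; x < q; q < n; n < k; k < u; u < a. Chaining them end to end gives the full order.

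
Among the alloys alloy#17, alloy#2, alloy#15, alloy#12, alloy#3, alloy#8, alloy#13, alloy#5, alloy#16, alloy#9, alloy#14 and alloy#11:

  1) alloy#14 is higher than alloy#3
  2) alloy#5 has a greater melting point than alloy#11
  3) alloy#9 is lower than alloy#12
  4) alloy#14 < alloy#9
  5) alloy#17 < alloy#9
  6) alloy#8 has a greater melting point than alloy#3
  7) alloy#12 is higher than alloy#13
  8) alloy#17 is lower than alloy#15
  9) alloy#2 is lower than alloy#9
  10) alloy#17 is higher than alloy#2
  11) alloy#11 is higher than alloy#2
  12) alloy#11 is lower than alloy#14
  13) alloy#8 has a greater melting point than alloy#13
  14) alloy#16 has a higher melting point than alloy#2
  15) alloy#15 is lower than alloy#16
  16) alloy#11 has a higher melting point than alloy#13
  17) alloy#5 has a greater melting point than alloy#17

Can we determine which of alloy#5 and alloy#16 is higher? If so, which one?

undetermined

Following every chain through alloy#5: below alloy#5 we get alloy#13, alloy#2, alloy#11, alloy#17.
alloy#16 is not reached, and no chain runs the other way from alloy#16 to alloy#5.
So the given relations leave the order of alloy#5 and alloy#16 undetermined.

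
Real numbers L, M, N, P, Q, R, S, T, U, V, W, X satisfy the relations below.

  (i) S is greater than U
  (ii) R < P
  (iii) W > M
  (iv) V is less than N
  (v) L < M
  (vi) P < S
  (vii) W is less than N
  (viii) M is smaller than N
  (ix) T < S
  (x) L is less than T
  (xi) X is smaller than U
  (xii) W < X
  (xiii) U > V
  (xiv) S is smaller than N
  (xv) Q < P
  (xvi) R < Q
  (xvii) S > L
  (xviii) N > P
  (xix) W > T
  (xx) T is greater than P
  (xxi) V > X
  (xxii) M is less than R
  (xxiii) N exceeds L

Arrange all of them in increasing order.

The consecutive links are each given: L < M; M < R; R < Q; Q < P; P < T; T < W; W < X; X < V; V < U; U < S; S < N.

L < M < R < Q < P < T < W < X < V < U < S < N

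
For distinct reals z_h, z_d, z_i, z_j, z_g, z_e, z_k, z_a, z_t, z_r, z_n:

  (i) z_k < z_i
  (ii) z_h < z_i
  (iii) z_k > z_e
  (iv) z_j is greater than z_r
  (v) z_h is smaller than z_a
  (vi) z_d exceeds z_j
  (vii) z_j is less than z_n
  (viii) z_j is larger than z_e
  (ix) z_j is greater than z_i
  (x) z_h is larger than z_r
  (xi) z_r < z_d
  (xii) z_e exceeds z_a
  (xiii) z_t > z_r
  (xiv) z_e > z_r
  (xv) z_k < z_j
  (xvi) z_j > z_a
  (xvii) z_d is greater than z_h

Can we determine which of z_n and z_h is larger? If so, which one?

z_h < z_a and z_a < z_e give z_h < z_e.
Then z_e < z_k extends the chain to z_k.
With z_k < z_i: z_h < z_a < z_e < z_k < z_i.
With z_i < z_j: z_h < z_a < z_e < z_k < z_i < z_j.
With z_j < z_n: z_h < z_a < z_e < z_k < z_i < z_j < z_n.
So z_n is larger.

z_n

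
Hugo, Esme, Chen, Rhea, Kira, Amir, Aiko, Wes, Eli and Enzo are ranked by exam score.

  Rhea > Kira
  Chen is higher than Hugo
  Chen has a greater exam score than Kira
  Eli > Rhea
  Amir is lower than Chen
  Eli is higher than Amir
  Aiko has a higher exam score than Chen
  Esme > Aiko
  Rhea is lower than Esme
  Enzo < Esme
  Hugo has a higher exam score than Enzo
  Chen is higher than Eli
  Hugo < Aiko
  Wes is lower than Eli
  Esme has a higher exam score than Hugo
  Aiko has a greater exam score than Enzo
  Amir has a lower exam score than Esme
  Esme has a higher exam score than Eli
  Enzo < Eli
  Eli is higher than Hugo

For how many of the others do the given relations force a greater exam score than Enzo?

5

From Enzo the given relations immediately reach Hugo, Eli, Aiko, Esme.
From those, Chen — 5 in total.
No other element is forced above Enzo by the given relations, so the count is 5.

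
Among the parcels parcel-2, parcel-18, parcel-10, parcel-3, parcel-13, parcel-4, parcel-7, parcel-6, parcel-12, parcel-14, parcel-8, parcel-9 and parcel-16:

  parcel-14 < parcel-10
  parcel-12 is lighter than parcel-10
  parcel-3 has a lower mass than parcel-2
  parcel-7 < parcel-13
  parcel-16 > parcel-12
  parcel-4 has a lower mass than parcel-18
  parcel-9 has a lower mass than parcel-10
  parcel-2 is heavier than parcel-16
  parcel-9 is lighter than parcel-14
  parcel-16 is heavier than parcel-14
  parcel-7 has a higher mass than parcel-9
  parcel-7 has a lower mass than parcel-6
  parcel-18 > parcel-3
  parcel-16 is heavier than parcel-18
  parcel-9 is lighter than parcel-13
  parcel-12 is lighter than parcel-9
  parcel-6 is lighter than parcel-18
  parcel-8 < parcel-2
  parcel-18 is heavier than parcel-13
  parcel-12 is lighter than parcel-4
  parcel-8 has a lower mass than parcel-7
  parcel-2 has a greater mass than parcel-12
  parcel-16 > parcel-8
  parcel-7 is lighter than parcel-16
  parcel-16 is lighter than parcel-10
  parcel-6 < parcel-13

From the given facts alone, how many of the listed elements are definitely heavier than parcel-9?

Directly above parcel-9: parcel-7, parcel-13, parcel-14, parcel-10.
One step further: parcel-6, parcel-18, parcel-16 (7 so far).
One step further: parcel-2 (8 so far).
Nothing else is reachable above parcel-9; 8 in all.

8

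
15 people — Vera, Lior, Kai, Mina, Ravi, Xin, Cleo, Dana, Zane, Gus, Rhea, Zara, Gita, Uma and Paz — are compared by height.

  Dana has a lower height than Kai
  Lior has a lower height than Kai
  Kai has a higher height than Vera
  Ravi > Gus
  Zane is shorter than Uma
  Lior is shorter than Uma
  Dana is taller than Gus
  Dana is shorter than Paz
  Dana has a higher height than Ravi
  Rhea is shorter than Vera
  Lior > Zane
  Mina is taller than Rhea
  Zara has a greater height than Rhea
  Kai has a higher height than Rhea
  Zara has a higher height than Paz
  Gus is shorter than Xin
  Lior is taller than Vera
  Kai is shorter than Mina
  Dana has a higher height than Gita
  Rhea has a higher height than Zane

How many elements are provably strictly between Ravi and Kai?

1

Chaining upward from Ravi reaches: Dana, Paz, Zara, Mina.
Chaining downward from Kai reaches: Gus, Zane, Rhea, Vera, Lior, Gita, Dana.
Strictly between Ravi and Kai are those in both lists: Dana — 1 element.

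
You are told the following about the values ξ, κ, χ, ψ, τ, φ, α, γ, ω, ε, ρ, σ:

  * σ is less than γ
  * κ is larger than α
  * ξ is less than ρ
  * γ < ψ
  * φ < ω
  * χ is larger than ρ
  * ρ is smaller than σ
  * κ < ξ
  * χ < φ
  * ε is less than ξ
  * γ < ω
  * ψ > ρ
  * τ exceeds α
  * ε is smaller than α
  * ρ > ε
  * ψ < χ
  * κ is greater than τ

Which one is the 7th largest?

The consecutive relations fix a unique order: ε < α < τ < κ < ξ < ρ < σ < γ < ψ < χ < φ < ω.
Counting 7 from the largest end gives ρ.

ρ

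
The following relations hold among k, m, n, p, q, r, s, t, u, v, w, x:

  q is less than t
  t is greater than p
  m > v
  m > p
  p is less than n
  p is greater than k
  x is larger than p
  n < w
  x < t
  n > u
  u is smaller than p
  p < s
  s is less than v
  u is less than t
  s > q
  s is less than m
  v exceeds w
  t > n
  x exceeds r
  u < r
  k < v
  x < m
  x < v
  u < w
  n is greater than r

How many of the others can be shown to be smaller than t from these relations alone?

7

Directly below t: u, p, x, q, n.
One step further: k, r (7 so far).
Nothing else is reachable below t; 7 in all.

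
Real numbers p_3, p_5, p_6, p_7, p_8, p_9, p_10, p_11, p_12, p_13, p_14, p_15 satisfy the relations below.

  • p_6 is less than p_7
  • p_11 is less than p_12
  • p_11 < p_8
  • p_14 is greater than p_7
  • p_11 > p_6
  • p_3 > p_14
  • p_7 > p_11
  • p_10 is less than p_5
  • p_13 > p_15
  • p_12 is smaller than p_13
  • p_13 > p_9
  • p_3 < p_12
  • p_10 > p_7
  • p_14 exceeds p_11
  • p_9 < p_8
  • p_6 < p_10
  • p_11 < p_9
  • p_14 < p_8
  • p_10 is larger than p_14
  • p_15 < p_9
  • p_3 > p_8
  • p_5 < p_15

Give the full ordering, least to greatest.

The consecutive links are each given: p_6 < p_11; p_11 < p_7; p_7 < p_14; p_14 < p_10; p_10 < p_5; p_5 < p_15; p_15 < p_9; p_9 < p_8; p_8 < p_3; p_3 < p_12; p_12 < p_13.

p_6 < p_11 < p_7 < p_14 < p_10 < p_5 < p_15 < p_9 < p_8 < p_3 < p_12 < p_13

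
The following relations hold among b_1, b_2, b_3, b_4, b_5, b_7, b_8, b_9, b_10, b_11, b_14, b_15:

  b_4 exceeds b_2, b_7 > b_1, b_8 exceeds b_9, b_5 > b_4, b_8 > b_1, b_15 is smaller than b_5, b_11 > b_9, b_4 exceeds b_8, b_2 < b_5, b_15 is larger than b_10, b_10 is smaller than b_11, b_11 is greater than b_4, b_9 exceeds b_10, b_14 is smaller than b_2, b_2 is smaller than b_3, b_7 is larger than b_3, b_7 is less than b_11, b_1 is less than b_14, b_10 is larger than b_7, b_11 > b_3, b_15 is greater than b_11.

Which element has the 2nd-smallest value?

b_14

Piecing the relations together gives one ordering: b_1 < b_14 < b_2 < b_3 < b_7 < b_10 < b_9 < b_8 < b_4 < b_11 < b_15 < b_5.
Counting 2 from the smallest end gives b_14.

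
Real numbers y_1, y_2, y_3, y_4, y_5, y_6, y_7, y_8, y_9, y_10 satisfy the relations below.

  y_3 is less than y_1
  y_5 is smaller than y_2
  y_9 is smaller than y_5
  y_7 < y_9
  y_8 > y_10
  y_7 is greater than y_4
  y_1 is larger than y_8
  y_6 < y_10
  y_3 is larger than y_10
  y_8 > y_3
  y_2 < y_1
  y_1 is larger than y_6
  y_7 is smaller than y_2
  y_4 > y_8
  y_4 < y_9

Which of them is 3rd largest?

y_5

Piecing the relations together gives one ordering: y_6 < y_10 < y_3 < y_8 < y_4 < y_7 < y_9 < y_5 < y_2 < y_1.
The 3rd largest is y_5.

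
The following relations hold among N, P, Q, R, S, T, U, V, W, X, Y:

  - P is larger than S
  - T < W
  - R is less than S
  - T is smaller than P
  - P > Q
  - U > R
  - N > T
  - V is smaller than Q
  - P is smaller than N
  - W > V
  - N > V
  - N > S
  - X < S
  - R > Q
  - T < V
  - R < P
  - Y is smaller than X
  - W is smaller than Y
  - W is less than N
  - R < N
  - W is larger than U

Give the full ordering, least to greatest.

Each adjacent pair is fixed by a given relation: T < V; V < Q; Q < R; R < U; U < W; W < Y; Y < X; X < S; S < P; P < N. Chaining them end to end gives the full order.

T < V < Q < R < U < W < Y < X < S < P < N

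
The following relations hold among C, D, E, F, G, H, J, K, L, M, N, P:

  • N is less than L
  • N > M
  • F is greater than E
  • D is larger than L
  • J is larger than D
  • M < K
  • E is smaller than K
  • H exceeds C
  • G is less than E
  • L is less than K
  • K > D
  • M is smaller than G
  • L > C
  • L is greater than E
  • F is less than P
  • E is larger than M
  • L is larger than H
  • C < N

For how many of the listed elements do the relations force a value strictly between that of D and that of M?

Chaining upward from M reaches: G, N, E, F, L, J, P, K.
Chaining downward from D reaches: C, G, N, E, H, L.
Strictly between M and D are those in both lists: G, N, E, L — 4 elements.

4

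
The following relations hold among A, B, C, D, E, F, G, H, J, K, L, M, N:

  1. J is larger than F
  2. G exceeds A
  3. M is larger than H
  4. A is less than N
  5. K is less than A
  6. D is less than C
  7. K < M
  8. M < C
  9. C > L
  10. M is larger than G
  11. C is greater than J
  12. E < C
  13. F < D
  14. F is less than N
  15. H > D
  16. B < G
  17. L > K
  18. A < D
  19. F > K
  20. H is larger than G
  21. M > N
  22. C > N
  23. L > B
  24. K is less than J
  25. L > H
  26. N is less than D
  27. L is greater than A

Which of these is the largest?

C

K is not greatest since K < F; A is not greatest since A < D; F is not greatest since F < J; N is not greatest since N < M; E is not greatest since E < C; B is not greatest since B < G; D is not greatest since D < C; G is not greatest since G < M; H is not greatest since H < M; M is not greatest since M < C; J is not greatest since J < C; L is not greatest since L < C.
Only C has nothing above it, so C is the largest.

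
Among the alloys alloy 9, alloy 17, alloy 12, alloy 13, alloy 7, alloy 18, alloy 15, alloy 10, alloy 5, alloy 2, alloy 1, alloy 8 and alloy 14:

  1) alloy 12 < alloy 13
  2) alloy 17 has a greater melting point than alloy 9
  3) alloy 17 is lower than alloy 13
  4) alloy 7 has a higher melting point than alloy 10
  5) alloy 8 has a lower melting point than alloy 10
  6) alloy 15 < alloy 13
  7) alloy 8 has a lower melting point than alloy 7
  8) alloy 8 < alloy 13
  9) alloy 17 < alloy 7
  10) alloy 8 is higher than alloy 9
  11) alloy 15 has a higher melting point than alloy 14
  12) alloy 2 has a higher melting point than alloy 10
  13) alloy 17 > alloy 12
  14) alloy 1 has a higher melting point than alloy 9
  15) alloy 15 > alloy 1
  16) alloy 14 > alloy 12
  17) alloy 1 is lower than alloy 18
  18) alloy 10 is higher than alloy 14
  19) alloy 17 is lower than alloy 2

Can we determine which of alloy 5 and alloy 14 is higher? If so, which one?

undetermined

Following every chain through alloy 14: above alloy 14 we get alloy 15, alloy 10, alloy 2, alloy 13, alloy 7; below alloy 14 we get alloy 12.
alloy 5 is not reached, and no chain runs the other way from alloy 5 to alloy 14.
So the given relations leave the order of alloy 14 and alloy 5 undetermined.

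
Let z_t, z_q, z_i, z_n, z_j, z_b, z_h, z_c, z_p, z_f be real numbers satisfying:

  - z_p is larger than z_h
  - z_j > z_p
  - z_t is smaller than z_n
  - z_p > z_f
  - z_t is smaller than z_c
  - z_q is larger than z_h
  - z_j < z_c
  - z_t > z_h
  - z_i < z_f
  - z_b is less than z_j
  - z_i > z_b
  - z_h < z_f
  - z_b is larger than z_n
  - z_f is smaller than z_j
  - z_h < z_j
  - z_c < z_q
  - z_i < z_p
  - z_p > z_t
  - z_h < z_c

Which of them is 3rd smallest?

z_n

Chaining the given pairs: z_h < z_t < z_n < z_b < z_i < z_f < z_p < z_j < z_c < z_q.
Counting 3 from the smallest end gives z_n.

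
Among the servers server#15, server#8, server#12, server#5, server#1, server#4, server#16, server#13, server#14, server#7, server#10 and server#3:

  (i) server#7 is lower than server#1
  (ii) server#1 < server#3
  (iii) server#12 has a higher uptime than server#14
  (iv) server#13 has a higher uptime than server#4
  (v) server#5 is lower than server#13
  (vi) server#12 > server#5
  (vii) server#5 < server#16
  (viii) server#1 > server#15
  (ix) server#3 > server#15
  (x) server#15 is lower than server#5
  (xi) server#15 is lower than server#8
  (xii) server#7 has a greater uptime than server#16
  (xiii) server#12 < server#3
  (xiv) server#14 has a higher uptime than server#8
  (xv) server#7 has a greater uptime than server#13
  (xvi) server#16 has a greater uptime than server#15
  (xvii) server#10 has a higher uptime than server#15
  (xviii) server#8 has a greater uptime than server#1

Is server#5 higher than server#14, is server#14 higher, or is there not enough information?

server#14

The relevant relations are server#5 < server#16; server#16 < server#7; server#7 < server#1; server#1 < server#8; server#8 < server#14.
Chaining these gives server#5 < server#16 < server#7 < server#1 < server#8 < server#14.
So server#14 is higher.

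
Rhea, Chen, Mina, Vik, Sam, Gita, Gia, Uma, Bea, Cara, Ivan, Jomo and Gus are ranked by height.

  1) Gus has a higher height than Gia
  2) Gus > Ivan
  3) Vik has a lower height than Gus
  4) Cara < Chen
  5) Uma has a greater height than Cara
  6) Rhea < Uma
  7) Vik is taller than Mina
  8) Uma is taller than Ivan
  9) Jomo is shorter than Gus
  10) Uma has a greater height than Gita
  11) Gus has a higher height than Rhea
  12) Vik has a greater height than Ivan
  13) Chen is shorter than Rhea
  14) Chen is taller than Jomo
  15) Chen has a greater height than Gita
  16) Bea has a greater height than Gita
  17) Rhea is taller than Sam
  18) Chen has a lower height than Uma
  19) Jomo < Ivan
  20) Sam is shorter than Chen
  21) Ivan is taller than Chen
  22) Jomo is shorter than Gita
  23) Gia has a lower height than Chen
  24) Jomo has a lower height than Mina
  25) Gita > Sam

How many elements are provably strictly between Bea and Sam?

1

The relations place Sam below Bea. An element lies strictly between them when it is forced above Sam and also forced below Bea.
Above Sam: {Gita, Chen, Rhea, Ivan, Uma, Vik, Gus}. Below Bea: {Jomo, Gita}.
Intersection: {Gita} — 1.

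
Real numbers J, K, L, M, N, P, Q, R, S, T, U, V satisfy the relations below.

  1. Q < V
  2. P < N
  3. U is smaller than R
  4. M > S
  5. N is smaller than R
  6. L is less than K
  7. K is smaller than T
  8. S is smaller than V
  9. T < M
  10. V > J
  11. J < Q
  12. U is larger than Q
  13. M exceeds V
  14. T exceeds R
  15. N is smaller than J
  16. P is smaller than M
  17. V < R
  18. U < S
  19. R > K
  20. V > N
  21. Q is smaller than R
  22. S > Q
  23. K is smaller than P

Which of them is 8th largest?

J

Piecing the relations together gives one ordering: L < K < P < N < J < Q < U < S < V < R < T < M.
The 8th largest is J.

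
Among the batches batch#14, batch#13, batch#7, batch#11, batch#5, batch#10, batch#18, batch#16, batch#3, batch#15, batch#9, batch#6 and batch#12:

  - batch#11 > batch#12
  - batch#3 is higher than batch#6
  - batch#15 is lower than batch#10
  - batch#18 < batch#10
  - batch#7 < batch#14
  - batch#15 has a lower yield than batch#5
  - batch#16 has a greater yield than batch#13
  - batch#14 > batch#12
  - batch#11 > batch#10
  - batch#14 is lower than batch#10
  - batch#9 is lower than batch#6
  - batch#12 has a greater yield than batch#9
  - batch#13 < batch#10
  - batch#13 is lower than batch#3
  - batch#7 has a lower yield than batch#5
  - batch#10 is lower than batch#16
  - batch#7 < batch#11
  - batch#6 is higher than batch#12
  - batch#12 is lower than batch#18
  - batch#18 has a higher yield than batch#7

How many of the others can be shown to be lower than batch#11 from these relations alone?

8

The elements the relations force below batch#11 are batch#9, batch#12, batch#7, batch#15, batch#18, batch#14, batch#13, batch#10 — no chain reaches any other.
That is 8.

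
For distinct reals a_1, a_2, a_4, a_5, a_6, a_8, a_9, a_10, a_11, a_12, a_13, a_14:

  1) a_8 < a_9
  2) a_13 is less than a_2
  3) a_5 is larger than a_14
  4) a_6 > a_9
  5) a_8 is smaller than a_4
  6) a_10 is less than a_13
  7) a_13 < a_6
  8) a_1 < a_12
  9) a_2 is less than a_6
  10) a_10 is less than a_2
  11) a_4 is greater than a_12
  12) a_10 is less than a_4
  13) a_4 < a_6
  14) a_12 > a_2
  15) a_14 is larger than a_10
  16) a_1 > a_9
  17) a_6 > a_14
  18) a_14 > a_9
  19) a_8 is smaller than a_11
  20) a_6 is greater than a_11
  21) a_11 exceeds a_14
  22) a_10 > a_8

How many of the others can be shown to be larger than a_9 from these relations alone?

7

The elements the relations force above a_9 are a_1, a_14, a_11, a_5, a_12, a_4, a_6 — no chain reaches any other.
That is 7.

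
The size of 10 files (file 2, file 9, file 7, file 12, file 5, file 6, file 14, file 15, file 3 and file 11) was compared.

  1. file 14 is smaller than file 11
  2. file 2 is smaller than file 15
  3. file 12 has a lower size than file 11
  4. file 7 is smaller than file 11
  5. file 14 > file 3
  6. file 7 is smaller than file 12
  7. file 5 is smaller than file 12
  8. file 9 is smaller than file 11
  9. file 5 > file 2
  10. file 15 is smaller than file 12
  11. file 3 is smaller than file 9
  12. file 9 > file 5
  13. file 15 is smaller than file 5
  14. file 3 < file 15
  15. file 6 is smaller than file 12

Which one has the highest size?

file 11

file 3 is not greatest since file 3 < file 15; file 6 is not greatest since file 6 < file 12; file 7 is not greatest since file 7 < file 12; file 2 is not greatest since file 2 < file 15; file 15 is not greatest since file 15 < file 5; file 5 is not greatest since file 5 < file 9; file 14 is not greatest since file 14 < file 11; file 12 is not greatest since file 12 < file 11; file 9 is not greatest since file 9 < file 11.
Only file 11 has nothing above it, so file 11 is the highest size.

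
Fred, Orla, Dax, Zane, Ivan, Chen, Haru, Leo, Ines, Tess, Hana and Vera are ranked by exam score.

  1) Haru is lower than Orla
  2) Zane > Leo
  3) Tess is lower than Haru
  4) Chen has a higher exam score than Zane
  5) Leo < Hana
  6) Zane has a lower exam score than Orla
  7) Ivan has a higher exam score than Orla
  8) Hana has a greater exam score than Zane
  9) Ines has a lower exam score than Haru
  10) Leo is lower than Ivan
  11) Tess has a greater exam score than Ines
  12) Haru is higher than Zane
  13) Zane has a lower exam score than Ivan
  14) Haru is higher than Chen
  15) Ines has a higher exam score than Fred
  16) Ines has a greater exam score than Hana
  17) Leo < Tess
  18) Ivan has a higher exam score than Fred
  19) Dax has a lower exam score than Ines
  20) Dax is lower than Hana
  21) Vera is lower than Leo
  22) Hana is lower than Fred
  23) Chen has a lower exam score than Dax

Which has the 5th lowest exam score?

Dax

Chaining the given pairs: Vera < Leo < Zane < Chen < Dax < Hana < Fred < Ines < Tess < Haru < Orla < Ivan.
Counting 5 from the smallest end gives Dax.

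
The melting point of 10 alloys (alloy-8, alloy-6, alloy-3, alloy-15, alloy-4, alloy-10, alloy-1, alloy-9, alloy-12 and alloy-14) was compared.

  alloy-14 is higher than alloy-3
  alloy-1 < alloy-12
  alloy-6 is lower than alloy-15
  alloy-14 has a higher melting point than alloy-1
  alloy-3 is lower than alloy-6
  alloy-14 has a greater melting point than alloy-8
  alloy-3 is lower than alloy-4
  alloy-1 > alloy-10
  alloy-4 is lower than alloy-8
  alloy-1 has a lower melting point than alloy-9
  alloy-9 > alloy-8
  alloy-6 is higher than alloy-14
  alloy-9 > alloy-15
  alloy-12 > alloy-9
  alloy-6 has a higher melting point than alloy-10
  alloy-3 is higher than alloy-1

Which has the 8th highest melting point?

alloy-3

The consecutive relations fix a unique order: alloy-10 < alloy-1 < alloy-3 < alloy-4 < alloy-8 < alloy-14 < alloy-6 < alloy-15 < alloy-9 < alloy-12.
Counting 8 from the largest end gives alloy-3.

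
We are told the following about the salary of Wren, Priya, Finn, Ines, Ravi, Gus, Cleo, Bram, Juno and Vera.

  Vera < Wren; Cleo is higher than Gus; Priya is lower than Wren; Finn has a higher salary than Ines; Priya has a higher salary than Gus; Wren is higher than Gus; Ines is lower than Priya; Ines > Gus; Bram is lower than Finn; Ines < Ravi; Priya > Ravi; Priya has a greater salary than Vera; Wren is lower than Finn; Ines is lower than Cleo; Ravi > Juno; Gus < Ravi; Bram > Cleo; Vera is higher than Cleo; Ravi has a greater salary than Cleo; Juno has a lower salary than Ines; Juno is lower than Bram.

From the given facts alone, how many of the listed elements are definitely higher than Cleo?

6

Directly above Cleo: Ravi, Vera, Bram.
One step further: Priya, Wren, Finn (6 so far).
Nothing else is reachable above Cleo; 6 in all.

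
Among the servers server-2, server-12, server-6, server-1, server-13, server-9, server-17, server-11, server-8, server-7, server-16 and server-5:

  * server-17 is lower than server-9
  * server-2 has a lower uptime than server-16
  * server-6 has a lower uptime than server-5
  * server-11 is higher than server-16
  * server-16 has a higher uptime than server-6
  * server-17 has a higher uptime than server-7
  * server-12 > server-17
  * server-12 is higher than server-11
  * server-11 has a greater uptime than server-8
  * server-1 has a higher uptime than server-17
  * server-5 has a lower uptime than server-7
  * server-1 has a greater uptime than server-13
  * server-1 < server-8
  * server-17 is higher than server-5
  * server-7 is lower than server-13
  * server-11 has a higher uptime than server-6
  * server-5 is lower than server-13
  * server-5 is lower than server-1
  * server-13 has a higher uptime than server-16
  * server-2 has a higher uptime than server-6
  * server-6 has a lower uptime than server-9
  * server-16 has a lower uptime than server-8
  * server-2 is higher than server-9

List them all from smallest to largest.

Each adjacent pair is fixed by a given relation: server-6 < server-5; server-5 < server-7; server-7 < server-17; server-17 < server-9; server-9 < server-2; server-2 < server-16; server-16 < server-13; server-13 < server-1; server-1 < server-8; server-8 < server-11; server-11 < server-12. Chaining them end to end gives the full order.

server-6 < server-5 < server-7 < server-17 < server-9 < server-2 < server-16 < server-13 < server-1 < server-8 < server-11 < server-12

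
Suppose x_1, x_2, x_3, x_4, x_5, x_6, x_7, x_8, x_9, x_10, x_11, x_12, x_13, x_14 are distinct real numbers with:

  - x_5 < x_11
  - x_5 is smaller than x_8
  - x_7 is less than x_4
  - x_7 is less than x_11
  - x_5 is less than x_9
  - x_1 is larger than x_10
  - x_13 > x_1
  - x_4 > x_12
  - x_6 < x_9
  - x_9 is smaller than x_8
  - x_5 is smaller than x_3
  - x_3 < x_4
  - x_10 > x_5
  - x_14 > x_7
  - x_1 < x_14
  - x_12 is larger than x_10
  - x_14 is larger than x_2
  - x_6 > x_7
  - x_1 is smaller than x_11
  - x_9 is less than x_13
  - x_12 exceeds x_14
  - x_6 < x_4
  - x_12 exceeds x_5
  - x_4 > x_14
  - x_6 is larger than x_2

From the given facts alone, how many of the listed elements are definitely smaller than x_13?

7

Directly below x_13: x_1, x_9.
One step further: x_5, x_10, x_6 (5 so far).
One step further: x_2, x_7 (7 so far).
Nothing else is reachable below x_13; 7 in all.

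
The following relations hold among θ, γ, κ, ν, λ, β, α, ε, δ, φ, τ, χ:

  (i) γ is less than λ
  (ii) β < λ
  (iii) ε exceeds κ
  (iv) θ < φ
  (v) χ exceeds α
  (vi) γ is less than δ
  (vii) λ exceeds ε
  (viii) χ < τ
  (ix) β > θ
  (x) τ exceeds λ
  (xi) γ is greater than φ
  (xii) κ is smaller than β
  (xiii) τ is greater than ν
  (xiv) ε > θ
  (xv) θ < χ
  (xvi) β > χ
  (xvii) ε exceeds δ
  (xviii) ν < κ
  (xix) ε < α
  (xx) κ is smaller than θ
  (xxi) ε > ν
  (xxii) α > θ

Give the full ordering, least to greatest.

ν < κ < θ < φ < γ < δ < ε < α < χ < β < λ < τ

The consecutive links are each given: ν < κ; κ < θ; θ < φ; φ < γ; γ < δ; δ < ε; ε < α; α < χ; χ < β; β < λ; λ < τ.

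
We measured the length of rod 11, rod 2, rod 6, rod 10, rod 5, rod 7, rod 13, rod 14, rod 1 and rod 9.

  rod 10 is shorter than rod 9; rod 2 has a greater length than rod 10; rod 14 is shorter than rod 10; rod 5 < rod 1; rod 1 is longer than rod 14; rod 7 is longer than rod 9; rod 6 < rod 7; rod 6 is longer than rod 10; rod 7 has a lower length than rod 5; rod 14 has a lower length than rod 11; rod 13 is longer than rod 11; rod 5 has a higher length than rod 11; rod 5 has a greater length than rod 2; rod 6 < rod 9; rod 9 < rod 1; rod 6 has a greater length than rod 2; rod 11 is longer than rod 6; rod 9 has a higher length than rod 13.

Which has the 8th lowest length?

The consecutive relations fix a unique order: rod 14 < rod 10 < rod 2 < rod 6 < rod 11 < rod 13 < rod 9 < rod 7 < rod 5 < rod 1.
Counting 8 from the smallest end gives rod 7.

rod 7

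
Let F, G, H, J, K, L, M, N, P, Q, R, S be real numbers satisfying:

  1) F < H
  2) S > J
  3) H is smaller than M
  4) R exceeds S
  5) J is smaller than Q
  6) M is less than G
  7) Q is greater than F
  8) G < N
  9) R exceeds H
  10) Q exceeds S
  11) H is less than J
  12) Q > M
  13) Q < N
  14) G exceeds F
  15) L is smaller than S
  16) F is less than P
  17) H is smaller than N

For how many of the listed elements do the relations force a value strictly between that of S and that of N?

1

The relations place S below N. An element lies strictly between them when it is forced above S and also forced below N.
Above S: {R, Q}. Below N: {F, H, L, M, J, G, Q}.
Intersection: {Q} — 1.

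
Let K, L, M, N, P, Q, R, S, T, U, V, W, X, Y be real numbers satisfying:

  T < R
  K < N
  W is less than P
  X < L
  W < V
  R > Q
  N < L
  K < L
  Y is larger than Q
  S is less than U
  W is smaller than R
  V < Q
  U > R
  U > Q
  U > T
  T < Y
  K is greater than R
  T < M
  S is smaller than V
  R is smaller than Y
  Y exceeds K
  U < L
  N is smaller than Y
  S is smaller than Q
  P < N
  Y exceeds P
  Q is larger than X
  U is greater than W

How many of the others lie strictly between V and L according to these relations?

The relations place V below L. An element lies strictly between them when it is forced above V and also forced below L.
Above V: {Q, R, K, U, N, Y}. Below L: {W, X, S, T, P, Q, R, K, U, N}.
Intersection: {Q, R, K, U, N} — 5.

5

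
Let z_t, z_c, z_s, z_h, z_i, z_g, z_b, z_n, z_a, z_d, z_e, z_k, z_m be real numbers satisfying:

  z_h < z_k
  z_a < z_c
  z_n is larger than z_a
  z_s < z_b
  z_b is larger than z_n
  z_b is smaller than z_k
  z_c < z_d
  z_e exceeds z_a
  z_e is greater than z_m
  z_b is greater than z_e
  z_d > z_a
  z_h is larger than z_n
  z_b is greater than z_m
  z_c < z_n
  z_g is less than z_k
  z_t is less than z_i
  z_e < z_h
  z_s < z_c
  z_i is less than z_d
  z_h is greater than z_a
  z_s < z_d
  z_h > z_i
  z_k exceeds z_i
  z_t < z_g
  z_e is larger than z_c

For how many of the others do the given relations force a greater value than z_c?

The elements the relations force above z_c are z_e, z_n, z_h, z_d, z_b, z_k — no chain reaches any other.
That is 6.

6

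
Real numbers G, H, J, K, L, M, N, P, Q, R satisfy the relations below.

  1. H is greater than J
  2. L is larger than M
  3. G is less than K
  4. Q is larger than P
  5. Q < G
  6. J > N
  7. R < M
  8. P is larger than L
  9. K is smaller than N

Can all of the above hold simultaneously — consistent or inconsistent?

consistent

The single ordering R < M < L < P < Q < G < K < N < J < H satisfies every listed relation, so no contradiction arises.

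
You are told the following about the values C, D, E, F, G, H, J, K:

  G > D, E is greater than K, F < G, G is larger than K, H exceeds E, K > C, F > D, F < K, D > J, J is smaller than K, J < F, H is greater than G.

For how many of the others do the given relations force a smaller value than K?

4

Directly below K: J, C, F.
One step further: D (4 so far).
Nothing else is reachable below K; 4 in all.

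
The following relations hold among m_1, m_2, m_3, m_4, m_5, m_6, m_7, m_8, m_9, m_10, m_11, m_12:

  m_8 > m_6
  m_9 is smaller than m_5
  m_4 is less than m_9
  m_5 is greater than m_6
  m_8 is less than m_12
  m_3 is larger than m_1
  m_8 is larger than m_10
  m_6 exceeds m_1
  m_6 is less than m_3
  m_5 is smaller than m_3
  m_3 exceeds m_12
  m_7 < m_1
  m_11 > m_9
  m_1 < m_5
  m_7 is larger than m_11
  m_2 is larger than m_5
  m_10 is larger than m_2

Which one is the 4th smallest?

m_7

Piecing the relations together gives one ordering: m_4 < m_9 < m_11 < m_7 < m_1 < m_6 < m_5 < m_2 < m_10 < m_8 < m_12 < m_3.
Counting 4 from the smallest end gives m_7.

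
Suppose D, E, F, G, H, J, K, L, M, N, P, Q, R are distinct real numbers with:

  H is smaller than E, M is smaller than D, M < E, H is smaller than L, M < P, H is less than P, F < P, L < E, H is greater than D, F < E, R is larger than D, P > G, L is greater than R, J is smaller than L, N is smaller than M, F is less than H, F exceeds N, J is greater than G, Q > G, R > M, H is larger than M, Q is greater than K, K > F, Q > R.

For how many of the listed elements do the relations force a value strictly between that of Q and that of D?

Chaining upward from D reaches: H, P, R, L, E.
Chaining downward from Q reaches: N, M, G, F, R, K.
Strictly between D and Q are those in both lists: R — 1 element.

1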